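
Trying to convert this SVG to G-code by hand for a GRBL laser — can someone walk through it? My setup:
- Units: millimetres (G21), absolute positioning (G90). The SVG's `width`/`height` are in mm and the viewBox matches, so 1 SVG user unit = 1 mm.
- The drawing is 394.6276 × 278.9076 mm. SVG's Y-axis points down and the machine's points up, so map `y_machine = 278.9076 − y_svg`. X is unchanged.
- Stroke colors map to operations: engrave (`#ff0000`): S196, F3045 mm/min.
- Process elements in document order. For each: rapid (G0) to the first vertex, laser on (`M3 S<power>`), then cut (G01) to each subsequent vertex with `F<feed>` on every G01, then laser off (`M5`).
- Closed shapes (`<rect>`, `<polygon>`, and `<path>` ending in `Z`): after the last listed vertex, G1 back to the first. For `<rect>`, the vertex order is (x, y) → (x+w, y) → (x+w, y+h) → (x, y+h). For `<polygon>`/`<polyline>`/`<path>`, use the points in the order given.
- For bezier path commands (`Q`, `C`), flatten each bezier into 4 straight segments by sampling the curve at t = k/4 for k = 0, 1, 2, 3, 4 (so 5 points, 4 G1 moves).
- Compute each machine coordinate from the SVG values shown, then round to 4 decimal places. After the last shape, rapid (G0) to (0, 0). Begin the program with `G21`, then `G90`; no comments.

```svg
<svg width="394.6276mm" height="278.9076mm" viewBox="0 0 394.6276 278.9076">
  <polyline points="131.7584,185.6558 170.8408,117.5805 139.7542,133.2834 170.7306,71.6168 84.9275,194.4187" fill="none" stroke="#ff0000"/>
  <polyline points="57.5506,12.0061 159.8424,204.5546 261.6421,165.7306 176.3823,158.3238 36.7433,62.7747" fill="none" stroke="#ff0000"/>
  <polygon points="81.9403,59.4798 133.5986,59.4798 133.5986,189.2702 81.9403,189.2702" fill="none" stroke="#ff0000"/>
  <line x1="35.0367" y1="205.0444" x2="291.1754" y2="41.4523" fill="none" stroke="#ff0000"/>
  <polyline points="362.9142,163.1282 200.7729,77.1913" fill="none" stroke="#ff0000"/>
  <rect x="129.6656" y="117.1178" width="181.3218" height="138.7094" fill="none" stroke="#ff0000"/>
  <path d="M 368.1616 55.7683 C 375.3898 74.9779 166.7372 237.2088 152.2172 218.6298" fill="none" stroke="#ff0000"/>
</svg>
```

G21
G90
G0 X131.7584 Y93.2518
M3 S196
G01 X170.8408 Y161.3271 F3045
G01 X139.7542 Y145.6242 F3045
G01 X170.7306 Y207.2908 F3045
G01 X84.9275 Y84.4889 F3045
M5
G0 X57.5506 Y266.9015
M3 S196
G01 X159.8424 Y74.3530 F3045
G01 X261.6421 Y113.1770 F3045
G01 X176.3823 Y120.5838 F3045
G01 X36.7433 Y216.1329 F3045
M5
G0 X81.9403 Y219.4278
M3 S196
G01 X133.5986 Y219.4278 F3045
G01 X133.5986 Y89.6374 F3045
G01 X81.9403 Y89.6374 F3045
G01 X81.9403 Y219.4278 F3045
M5
G0 X35.0367 Y73.8632
M3 S196
G01 X291.1754 Y237.4553 F3045
M5
G0 X362.9142 Y115.7794
M3 S196
G01 X200.7729 Y201.7163 F3045
M5
G0 X129.6656 Y161.7898
M3 S196
G01 X310.9874 Y161.7898 F3045
G01 X310.9874 Y23.0804 F3045
G01 X129.6656 Y23.0804 F3045
G01 X129.6656 Y161.7898 F3045
M5
G0 X368.1616 Y223.1393
M3 S196
G01 X339.5116 Y186.9755 F3045
G01 X268.3450 Y127.5378 F3045
G01 X193.1006 Y75.1855 F3045
G01 X152.2172 Y60.2778 F3045
M5
G0 X0.0000 Y0.0000

1 u = 1 mm; y_m = 278.9076 − y.

[1] `<polyline>` open polyline, #ff0000→engrave S196 F3045: (131.7584,93.2518) → (170.8408,161.3271) → (139.7542,145.6242) → (170.7306,207.2908) → (84.9275,84.4889)

[2] `<polyline>` open polyline, #ff0000→engrave S196 F3045: (57.5506,266.9015) → (159.8424,74.3530) → (261.6421,113.1770) → (176.3823,120.5838) → (36.7433,216.1329)

[3] `<polygon>` rectangle, #ff0000→engrave S196 F3045: (81.9403,219.4278) → (133.5986,219.4278) → (133.5986,89.6374) → (81.9403,89.6374) → (81.9403,219.4278) (closed)

[4] `<line>` line segment, #ff0000→engrave S196 F3045: (35.0367,73.8632) → (291.1754,237.4553)

[5] `<polyline>` line segment, #ff0000→engrave S196 F3045: (362.9142,115.7794) → (200.7729,201.7163)

[6] `<rect>` rectangle, #ff0000→engrave S196 F3045: (129.6656,161.7898) → (310.9874,161.7898) → (310.9874,23.0804) → (129.6656,23.0804) → (129.6656,161.7898) (closed)

[7] `<path>` cubic bezier, #ff0000→engrave S196 F3045: (368.1616,223.1393) → (339.5116,186.9755) → (268.3450,127.5378) → (193.1006,75.1855) → (152.2172,60.2778)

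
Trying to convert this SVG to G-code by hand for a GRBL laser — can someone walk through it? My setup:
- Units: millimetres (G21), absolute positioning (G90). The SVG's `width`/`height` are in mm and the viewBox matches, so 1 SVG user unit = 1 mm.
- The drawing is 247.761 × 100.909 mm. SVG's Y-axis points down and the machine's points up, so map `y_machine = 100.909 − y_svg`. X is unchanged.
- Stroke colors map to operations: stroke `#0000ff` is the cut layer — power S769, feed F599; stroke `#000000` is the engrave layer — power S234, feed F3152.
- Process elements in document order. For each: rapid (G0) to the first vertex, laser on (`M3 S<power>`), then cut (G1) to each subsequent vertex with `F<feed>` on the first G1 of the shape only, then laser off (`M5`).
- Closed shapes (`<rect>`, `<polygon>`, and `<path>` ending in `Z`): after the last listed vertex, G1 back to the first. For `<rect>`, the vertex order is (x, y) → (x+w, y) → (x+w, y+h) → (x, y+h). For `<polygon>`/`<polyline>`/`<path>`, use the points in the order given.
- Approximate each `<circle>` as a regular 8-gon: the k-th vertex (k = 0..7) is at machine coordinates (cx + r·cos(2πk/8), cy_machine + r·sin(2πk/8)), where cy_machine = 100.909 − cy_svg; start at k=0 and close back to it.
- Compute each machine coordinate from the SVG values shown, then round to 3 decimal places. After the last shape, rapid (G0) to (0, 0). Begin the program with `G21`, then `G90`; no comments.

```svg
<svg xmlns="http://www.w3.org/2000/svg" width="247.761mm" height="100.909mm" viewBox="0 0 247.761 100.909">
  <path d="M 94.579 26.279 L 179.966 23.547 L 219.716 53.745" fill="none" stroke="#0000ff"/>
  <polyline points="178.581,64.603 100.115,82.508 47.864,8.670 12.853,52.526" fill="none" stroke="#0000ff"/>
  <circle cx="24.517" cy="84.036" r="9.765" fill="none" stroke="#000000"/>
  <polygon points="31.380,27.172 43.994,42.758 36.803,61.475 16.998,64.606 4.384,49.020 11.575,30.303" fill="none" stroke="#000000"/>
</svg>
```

G21
G90
G0 X94.579 Y74.630
M3 S769
G1 X179.966 Y77.362 F599
G1 X219.716 Y47.164
M5
G0 X178.581 Y36.306
M3 S769
G1 X100.115 Y18.401 F599
G1 X47.864 Y92.239
G1 X12.853 Y48.383
M5
G0 X34.282 Y16.873
M3 S234
G1 X31.422 Y23.778 F3152
G1 X24.517 Y26.638
G1 X17.612 Y23.778
G1 X14.752 Y16.873
G1 X17.612 Y9.968
G1 X24.517 Y7.108
G1 X31.422 Y9.968
G1 X34.282 Y16.873
M5
G0 X31.380 Y73.737
M3 S234
G1 X43.994 Y58.151 F3152
G1 X36.803 Y39.434
G1 X16.998 Y36.303
G1 X4.384 Y51.889
G1 X11.575 Y70.606
G1 X31.380 Y73.737
M5
G0 X0.000 Y0.000

Since the viewBox matches the mm dimensions, user units are millimetres directly. The only transform is the Y-flip y_m = 100.909 − y_svg.

Shape 1 is a open polyline drawn with `<path>`. Its stroke #0000ff means cut at S769, F599. After flipping Y the toolpath is (94.579,74.630) → (179.966,77.362) → (219.716,47.164).

Shape 2 is a open polyline drawn with `<polyline>`. Its stroke #0000ff means cut at S769, F599. After flipping Y the toolpath is (178.581,36.306) → (100.115,18.401) → (47.864,92.239) → (12.853,48.383).

Shape 3 is a circle drawn with `<circle>`. Its stroke #000000 means engrave at S234, F3152. After flipping Y the toolpath is (34.282,16.873) → (31.422,23.778) → (24.517,26.638) → (17.612,23.778) → (14.752,16.873) → (17.612,9.968) → (24.517,7.108) → (31.422,9.968) → (34.282,16.873), returning to the start.

Shape 4 is a regular polygon drawn with `<polygon>`. Its stroke #000000 means engrave at S234, F3152. After flipping Y the toolpath is (31.380,73.737) → (43.994,58.151) → (36.803,39.434) → (16.998,36.303) → (4.384,51.889) → (11.575,70.606) → (31.380,73.737), returning to the start.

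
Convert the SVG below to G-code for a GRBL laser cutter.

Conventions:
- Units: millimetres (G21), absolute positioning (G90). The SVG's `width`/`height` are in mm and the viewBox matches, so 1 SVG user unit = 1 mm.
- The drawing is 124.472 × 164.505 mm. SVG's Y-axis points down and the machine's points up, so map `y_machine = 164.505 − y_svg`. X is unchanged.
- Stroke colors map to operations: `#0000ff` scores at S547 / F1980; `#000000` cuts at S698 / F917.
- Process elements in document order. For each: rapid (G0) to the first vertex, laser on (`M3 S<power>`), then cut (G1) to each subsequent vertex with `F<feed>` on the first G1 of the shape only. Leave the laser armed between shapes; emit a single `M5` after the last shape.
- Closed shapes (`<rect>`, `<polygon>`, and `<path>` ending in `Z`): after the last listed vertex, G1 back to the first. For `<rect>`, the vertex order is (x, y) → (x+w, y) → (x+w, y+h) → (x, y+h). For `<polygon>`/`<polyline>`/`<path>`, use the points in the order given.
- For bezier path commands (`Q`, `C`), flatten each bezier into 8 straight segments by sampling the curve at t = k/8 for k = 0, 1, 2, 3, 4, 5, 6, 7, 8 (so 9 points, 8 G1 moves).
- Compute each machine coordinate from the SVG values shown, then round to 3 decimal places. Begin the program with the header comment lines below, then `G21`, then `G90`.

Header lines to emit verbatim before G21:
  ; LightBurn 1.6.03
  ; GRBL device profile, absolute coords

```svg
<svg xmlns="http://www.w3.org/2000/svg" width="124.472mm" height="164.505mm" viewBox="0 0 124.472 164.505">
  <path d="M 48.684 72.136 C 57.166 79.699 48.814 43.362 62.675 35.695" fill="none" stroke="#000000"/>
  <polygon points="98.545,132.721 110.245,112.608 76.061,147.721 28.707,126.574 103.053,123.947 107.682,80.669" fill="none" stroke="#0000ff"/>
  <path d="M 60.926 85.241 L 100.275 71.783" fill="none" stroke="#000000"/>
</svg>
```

1 u = 1 mm; y_m = 164.505 − y.

[1] `<path>` cubic bezier, #000000→cut S698 F917: (48.684,92.369) → (51.152,91.449) → (52.499,93.794) → (53.184,98.554) → (53.662,104.878) → (54.393,111.916) → (55.834,118.818) → (58.442,124.733) → (62.675,128.810)

[2] `<polygon>` closed polygon, #0000ff→score S547 F1980: (98.545,31.784) → (110.245,51.897) → (76.061,16.784) → (28.707,37.931) → (103.053,40.558) → (107.682,83.836) → (98.545,31.784) (closed)

[3] `<path>` line segment, #000000→cut S698 F917: (60.926,79.264) → (100.275,92.722)

; LightBurn 1.6.03
; GRBL device profile, absolute coords
G21
G90
G0 X48.684 Y92.369
M3 S698
G1 X51.152 Y91.449 F917
G1 X52.499 Y93.794
G1 X53.184 Y98.554
G1 X53.662 Y104.878
G1 X54.393 Y111.916
G1 X55.834 Y118.818
G1 X58.442 Y124.733
G1 X62.675 Y128.810
G0 X98.545 Y31.784
M3 S547
G1 X110.245 Y51.897 F1980
G1 X76.061 Y16.784
G1 X28.707 Y37.931
G1 X103.053 Y40.558
G1 X107.682 Y83.836
G1 X98.545 Y31.784
G0 X60.926 Y79.264
M3 S698
G1 X100.275 Y92.722 F917
M5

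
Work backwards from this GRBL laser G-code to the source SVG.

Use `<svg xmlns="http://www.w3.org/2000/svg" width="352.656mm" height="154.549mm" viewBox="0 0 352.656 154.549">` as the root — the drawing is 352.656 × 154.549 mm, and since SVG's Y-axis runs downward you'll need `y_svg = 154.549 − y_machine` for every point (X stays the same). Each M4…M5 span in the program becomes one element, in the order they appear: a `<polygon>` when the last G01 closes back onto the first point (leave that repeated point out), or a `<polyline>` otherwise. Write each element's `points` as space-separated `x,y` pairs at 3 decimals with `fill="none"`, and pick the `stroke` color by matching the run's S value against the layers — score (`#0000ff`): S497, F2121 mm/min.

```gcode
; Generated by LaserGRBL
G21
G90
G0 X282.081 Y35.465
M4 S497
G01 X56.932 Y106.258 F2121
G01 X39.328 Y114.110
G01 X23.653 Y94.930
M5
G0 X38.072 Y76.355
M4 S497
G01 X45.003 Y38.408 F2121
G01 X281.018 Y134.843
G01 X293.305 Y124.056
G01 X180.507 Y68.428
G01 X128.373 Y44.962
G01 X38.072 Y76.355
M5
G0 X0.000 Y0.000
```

Machine Y-up, SVG Y-down with viewBox height 154.549, so y_svg = 154.549 − y_machine; X carries over. Every run uses S497, so all elements get stroke `#0000ff` (score).

Run 1: The run is open, so emit a `<polyline>` with points (Y-flipped): 282.081,119.084 56.932,48.291 39.328,40.439 23.653,59.619.

Run 2: The run returns to its start, so emit a `<polygon>` with points (Y-flipped): 38.072,78.194 45.003,116.141 281.018,19.706 293.305,30.493 180.507,86.121 128.373,109.587.

<svg xmlns="http://www.w3.org/2000/svg" width="352.656mm" height="154.549mm" viewBox="0 0 352.656 154.549">
  <polyline points="282.081,119.084 56.932,48.291 39.328,40.439 23.653,59.619" fill="none" stroke="#0000ff"/>
  <polygon points="38.072,78.194 45.003,116.141 281.018,19.706 293.305,30.493 180.507,86.121 128.373,109.587" fill="none" stroke="#0000ff"/>
</svg>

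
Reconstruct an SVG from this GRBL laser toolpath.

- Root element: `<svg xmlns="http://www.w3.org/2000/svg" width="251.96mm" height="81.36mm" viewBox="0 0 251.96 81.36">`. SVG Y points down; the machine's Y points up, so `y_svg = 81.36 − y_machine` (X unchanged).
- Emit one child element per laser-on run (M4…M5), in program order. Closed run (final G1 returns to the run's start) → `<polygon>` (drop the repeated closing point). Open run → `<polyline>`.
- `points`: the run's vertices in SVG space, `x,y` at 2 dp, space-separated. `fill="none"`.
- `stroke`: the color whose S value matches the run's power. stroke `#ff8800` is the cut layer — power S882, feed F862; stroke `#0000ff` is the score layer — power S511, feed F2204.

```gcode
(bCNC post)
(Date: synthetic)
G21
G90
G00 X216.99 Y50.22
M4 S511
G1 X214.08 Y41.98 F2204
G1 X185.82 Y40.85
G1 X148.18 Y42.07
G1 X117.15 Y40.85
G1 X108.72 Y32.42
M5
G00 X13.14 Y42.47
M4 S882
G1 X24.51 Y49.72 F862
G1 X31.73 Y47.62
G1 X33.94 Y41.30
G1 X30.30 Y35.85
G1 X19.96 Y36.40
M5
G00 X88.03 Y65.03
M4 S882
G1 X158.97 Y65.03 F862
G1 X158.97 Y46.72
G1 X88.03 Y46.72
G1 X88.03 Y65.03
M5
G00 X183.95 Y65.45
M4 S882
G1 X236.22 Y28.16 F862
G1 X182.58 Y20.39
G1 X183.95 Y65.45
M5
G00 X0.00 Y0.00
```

Machine Y-up, SVG Y-down with viewBox height 81.36, so y_svg = 81.36 − y_machine; X carries over.

Run 1: power S511 maps to stroke `#0000ff` (score). The run is open, so emit a `<polyline>` with points (Y-flipped): 216.99,31.14 214.08,39.38 185.82,40.51 148.18,39.29 117.15,40.51 108.72,48.94.

Run 2: S882 ⇒ cut layer `#ff8800`. The run is open, so emit a `<polyline>` with points (Y-flipped): 13.14,38.89 24.51,31.64 31.73,33.74 33.94,40.06 30.30,45.51 19.96,44.96.

Run 3: S882 ⇒ cut layer `#ff8800`. The run returns to its start, so emit a `<polygon>` with points (Y-flipped): 88.03,16.33 158.97,16.33 158.97,34.64 88.03,34.64.

Run 4: power S882 maps to stroke `#ff8800` (cut). The run returns to its start, so emit a `<polygon>` with points (Y-flipped): 183.95,15.91 236.22,53.20 182.58,60.97.

<svg xmlns="http://www.w3.org/2000/svg" width="251.96mm" height="81.36mm" viewBox="0 0 251.96 81.36">
  <polyline points="216.99,31.14 214.08,39.38 185.82,40.51 148.18,39.29 117.15,40.51 108.72,48.94" fill="none" stroke="#0000ff"/>
  <polyline points="13.14,38.89 24.51,31.64 31.73,33.74 33.94,40.06 30.30,45.51 19.96,44.96" fill="none" stroke="#ff8800"/>
  <polygon points="88.03,16.33 158.97,16.33 158.97,34.64 88.03,34.64" fill="none" stroke="#ff8800"/>
  <polygon points="183.95,15.91 236.22,53.20 182.58,60.97" fill="none" stroke="#ff8800"/>
</svg>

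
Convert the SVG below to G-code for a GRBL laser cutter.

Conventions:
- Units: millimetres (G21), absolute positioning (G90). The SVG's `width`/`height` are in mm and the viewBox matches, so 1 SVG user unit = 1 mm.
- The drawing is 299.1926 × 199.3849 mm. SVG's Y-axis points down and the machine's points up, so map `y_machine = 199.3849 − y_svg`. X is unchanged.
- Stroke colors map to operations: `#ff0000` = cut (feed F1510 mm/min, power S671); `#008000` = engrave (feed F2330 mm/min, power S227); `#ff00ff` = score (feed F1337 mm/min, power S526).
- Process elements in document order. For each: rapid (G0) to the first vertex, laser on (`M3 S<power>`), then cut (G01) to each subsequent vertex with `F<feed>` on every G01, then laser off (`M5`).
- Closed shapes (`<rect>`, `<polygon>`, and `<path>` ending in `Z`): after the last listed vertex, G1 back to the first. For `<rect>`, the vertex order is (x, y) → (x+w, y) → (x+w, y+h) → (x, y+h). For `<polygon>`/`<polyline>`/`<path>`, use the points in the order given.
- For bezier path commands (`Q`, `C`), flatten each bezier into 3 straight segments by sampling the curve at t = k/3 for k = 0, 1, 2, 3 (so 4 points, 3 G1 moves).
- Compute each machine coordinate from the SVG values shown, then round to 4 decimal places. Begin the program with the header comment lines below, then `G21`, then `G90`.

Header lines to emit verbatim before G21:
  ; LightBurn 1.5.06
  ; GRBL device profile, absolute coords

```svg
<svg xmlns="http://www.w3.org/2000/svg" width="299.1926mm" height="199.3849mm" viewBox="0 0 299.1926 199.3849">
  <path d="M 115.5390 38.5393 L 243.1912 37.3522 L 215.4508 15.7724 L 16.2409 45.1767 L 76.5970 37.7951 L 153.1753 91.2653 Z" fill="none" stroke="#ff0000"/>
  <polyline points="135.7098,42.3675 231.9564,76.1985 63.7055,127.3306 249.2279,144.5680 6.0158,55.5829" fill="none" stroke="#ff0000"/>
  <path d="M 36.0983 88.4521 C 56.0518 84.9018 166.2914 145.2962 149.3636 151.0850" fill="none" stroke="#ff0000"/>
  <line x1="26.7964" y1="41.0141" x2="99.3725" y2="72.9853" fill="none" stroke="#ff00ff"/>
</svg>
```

viewBox `0 0 299.1926 199.3849` with mm width/height → 1 unit = 1 mm. Flip: y_m = 199.3849 − y_svg.

**Shape 1** — `<path>` closed polygon, stroke `#ff0000` → cut (S671, F1510). Machine vertices: (115.5390,160.8456) → (243.1912,162.0327) → (215.4508,183.6125) → (16.2409,154.2082) → (76.5970,161.5898) → (153.1753,108.1196) → (115.5390,160.8456). Closed: final G1 returns to the first vertex.

**Shape 2** — `<polyline>` open polyline, stroke `#ff0000` → cut (S671, F1510). Machine vertices: (135.7098,157.0174) → (231.9564,123.1864) → (63.7055,72.0543) → (249.2279,54.8169) → (6.0158,143.8020). Open path.

**Shape 3** — `<path>` cubic bezier, stroke `#ff0000` → cut (S671, F1510). Control points (SVG): P0=(36.0983,88.4521), P1=(56.0518,84.9018), P2=(166.2914,145.2962), P3=(149.3636,151.0850); sampled at t=k/3. Machine vertices: (36.0983,110.9328) → (78.0933,97.5590) → (131.9561,67.8998) → (149.3636,48.2999). Open path.

**Shape 4** — `<line>` line segment, stroke `#ff00ff` → score (S526, F1337). Machine vertices: (26.7964,158.3708) → (99.3725,126.3996). Open path.

; LightBurn 1.5.06
; GRBL device profile, absolute coords
G21
G90
G0 X115.5390 Y160.8456
M3 S671
G01 X243.1912 Y162.0327 F1510
G01 X215.4508 Y183.6125 F1510
G01 X16.2409 Y154.2082 F1510
G01 X76.5970 Y161.5898 F1510
G01 X153.1753 Y108.1196 F1510
G01 X115.5390 Y160.8456 F1510
M5
G0 X135.7098 Y157.0174
M3 S671
G01 X231.9564 Y123.1864 F1510
G01 X63.7055 Y72.0543 F1510
G01 X249.2279 Y54.8169 F1510
G01 X6.0158 Y143.8020 F1510
M5
G0 X36.0983 Y110.9328
M3 S671
G01 X78.0933 Y97.5590 F1510
G01 X131.9561 Y67.8998 F1510
G01 X149.3636 Y48.2999 F1510
M5
G0 X26.7964 Y158.3708
M3 S526
G01 X99.3725 Y126.3996 F1337
M5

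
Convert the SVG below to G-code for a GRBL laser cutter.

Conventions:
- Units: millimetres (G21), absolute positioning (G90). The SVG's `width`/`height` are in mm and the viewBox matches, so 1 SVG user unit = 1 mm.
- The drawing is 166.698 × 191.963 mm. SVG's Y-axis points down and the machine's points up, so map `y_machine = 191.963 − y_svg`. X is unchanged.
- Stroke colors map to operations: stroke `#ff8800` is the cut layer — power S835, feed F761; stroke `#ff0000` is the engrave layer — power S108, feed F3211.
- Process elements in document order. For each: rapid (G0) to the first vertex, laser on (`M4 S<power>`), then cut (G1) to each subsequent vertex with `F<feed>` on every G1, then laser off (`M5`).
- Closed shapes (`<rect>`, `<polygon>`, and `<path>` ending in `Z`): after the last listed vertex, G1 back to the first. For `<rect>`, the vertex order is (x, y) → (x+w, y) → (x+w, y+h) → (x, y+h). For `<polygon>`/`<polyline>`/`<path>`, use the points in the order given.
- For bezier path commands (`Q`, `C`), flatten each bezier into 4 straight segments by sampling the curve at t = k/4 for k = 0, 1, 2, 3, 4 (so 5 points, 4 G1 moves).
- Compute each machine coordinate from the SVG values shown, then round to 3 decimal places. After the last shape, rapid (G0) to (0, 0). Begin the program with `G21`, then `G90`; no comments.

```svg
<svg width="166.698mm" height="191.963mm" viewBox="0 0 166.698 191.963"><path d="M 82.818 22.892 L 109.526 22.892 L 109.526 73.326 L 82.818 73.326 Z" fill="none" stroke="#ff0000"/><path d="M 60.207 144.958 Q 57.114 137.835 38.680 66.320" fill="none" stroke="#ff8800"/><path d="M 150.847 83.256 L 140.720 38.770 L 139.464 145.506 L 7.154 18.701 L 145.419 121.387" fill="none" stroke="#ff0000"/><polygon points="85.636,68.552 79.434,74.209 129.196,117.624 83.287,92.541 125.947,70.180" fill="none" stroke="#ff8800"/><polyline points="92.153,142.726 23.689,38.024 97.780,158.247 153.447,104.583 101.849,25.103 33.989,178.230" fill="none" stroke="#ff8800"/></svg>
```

Since the viewBox matches the mm dimensions, user units are millimetres directly. The only transform is the Y-flip y_m = 191.963 − y_svg.

Shape 1 is a rectangle drawn with `<path>`. Its stroke #ff0000 means engrave at S108, F3211. After flipping Y the toolpath is (82.818,169.071) → (109.526,169.071) → (109.526,118.637) → (82.818,118.637) → (82.818,169.071), returning to the start.

Shape 2 is a quadratic bezier drawn with `<path>`. Its stroke #ff8800 means cut at S835, F761. After flipping Y the toolpath is (60.207,47.005) → (57.702,54.591) → (53.279,70.226) → (46.938,93.910) → (38.680,125.643).

Shape 3 is a open polyline drawn with `<path>`. Its stroke #ff0000 means engrave at S108, F3211. After flipping Y the toolpath is (150.847,108.707) → (140.720,153.193) → (139.464,46.457) → (7.154,173.262) → (145.419,70.576).

Shape 4 is a closed polygon drawn with `<polygon>`. Its stroke #ff8800 means cut at S835, F761. After flipping Y the toolpath is (85.636,123.411) → (79.434,117.754) → (129.196,74.339) → (83.287,99.422) → (125.947,121.783) → (85.636,123.411), returning to the start.

Shape 5 is a open polyline drawn with `<polyline>`. Its stroke #ff8800 means cut at S835, F761. After flipping Y the toolpath is (92.153,49.237) → (23.689,153.939) → (97.780,33.716) → (153.447,87.380) → (101.849,166.860) → (33.989,13.733).

G21
G90
G0 X82.818 Y169.071
M4 S108
G1 X109.526 Y169.071 F3211
G1 X109.526 Y118.637 F3211
G1 X82.818 Y118.637 F3211
G1 X82.818 Y169.071 F3211
M5
G0 X60.207 Y47.005
M4 S835
G1 X57.702 Y54.591 F761
G1 X53.279 Y70.226 F761
G1 X46.938 Y93.910 F761
G1 X38.680 Y125.643 F761
M5
G0 X150.847 Y108.707
M4 S108
G1 X140.720 Y153.193 F3211
G1 X139.464 Y46.457 F3211
G1 X7.154 Y173.262 F3211
G1 X145.419 Y70.576 F3211
M5
G0 X85.636 Y123.411
M4 S835
G1 X79.434 Y117.754 F761
G1 X129.196 Y74.339 F761
G1 X83.287 Y99.422 F761
G1 X125.947 Y121.783 F761
G1 X85.636 Y123.411 F761
M5
G0 X92.153 Y49.237
M4 S835
G1 X23.689 Y153.939 F761
G1 X97.780 Y33.716 F761
G1 X153.447 Y87.380 F761
G1 X101.849 Y166.860 F761
G1 X33.989 Y13.733 F761
M5
G0 X0.000 Y0.000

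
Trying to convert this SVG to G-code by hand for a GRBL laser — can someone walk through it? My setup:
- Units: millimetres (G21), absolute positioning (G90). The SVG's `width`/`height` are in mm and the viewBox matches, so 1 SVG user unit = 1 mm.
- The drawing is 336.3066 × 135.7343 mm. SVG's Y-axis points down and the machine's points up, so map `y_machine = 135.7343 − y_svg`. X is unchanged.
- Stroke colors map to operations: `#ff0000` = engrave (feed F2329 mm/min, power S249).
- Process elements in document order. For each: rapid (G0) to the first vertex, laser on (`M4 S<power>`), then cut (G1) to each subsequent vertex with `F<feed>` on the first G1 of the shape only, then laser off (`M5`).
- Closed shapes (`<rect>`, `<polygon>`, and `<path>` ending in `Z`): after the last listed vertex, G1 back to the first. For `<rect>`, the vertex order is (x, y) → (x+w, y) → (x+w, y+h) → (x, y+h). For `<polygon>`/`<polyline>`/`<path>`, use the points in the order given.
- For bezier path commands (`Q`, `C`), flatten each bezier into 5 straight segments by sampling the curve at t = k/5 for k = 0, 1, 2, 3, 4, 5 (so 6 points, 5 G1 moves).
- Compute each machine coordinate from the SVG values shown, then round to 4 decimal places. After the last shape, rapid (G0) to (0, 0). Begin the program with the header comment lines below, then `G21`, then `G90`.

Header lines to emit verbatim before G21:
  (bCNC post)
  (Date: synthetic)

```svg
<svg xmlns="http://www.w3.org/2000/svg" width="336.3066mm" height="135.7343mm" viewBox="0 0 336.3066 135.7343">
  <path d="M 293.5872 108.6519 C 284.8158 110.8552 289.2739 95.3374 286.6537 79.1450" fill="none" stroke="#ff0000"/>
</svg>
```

1 u = 1 mm; y_m = 135.7343 − y.

[1] `<path>` cubic bezier, #ff0000→engrave S249 F2329: (293.5872,27.0824) → (289.7494,27.7506) → (288.1120,31.8536) → (287.7001,38.5732) → (287.5389,47.0912) → (286.6537,56.5893)

(bCNC post)
(Date: synthetic)
G21
G90
G0 X293.5872 Y27.0824
M4 S249
G1 X289.7494 Y27.7506 F2329
G1 X288.1120 Y31.8536
G1 X287.7001 Y38.5732
G1 X287.5389 Y47.0912
G1 X286.6537 Y56.5893
M5
G0 X0.0000 Y0.0000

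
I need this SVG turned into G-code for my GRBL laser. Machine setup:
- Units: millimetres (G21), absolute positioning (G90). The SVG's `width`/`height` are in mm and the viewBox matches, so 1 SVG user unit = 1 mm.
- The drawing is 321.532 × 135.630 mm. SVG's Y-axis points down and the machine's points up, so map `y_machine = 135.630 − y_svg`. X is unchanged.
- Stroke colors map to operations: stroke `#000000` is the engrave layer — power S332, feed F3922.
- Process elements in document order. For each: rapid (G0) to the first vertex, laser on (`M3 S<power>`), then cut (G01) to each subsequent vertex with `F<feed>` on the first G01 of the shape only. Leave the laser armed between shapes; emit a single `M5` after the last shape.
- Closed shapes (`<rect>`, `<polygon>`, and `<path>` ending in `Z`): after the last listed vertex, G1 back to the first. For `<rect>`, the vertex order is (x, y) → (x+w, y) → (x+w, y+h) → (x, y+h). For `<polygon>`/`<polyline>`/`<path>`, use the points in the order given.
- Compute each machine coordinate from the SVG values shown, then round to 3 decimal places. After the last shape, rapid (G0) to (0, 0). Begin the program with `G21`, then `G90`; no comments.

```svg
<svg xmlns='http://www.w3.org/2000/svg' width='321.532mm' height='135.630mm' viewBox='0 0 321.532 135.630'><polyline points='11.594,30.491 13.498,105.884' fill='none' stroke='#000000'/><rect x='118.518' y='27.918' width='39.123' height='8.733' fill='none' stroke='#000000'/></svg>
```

1 u = 1 mm; y_m = 135.630 − y.

[1] `<polyline>` line segment, #000000→engrave S332 F3922: (11.594,105.139) → (13.498,29.746)

[2] `<rect>` rectangle, #000000→engrave S332 F3922: (118.518,107.712) → (157.641,107.712) → (157.641,98.979) → (118.518,98.979) → (118.518,107.712) (closed)

G21
G90
G0 X11.594 Y105.139
M3 S332
G01 X13.498 Y29.746 F3922
G0 X118.518 Y107.712
M3 S332
G01 X157.641 Y107.712 F3922
G01 X157.641 Y98.979
G01 X118.518 Y98.979
G01 X118.518 Y107.712
M5
G0 X0.000 Y0.000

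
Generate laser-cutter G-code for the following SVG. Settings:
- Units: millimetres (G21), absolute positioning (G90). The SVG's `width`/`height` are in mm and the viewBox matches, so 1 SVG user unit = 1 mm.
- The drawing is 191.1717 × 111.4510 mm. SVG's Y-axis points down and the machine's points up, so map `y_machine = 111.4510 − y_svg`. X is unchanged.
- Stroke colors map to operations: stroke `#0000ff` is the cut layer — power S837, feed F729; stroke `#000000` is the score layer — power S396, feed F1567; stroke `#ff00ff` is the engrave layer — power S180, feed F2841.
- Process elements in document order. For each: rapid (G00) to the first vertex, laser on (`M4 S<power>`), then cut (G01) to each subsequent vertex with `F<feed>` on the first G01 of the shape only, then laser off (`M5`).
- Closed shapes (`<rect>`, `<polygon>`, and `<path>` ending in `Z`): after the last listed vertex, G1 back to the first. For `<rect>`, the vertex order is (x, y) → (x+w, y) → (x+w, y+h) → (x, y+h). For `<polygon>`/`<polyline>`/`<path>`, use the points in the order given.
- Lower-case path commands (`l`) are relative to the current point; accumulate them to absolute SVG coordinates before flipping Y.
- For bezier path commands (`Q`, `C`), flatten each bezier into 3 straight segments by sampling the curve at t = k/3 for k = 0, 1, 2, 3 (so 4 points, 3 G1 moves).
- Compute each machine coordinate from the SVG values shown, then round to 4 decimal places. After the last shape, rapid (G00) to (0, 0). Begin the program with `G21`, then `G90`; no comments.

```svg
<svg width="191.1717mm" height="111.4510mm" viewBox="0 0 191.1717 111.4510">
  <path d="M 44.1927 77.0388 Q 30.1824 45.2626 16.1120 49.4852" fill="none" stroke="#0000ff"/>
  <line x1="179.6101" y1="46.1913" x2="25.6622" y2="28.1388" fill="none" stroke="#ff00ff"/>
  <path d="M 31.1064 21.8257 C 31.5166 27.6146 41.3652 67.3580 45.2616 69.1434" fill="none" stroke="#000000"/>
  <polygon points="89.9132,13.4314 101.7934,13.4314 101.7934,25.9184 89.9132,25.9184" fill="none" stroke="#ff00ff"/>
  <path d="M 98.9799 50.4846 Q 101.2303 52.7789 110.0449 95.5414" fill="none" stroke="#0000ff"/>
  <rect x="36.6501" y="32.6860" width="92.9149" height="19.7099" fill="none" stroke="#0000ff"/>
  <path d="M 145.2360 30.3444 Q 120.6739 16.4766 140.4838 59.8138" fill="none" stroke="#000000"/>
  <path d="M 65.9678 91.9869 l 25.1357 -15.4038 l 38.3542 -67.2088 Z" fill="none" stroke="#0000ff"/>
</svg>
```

G21
G90
G00 X44.1927 Y34.4122
M4 S837
G01 X34.8458 Y51.5965 F729
G01 X25.4856 Y60.7810
G01 X16.1120 Y61.9658
M5
G00 X179.6101 Y65.2597
M4 S180
G01 X25.6622 Y83.3122 F2841
M5
G00 X31.1064 Y89.6253
M4 S396
G01 X34.0927 Y75.1817 F1567
G01 X39.9512 Y54.0822
G01 X45.2616 Y42.3076
M5
G00 X89.9132 Y98.0196
M4 S180
G01 X101.7934 Y98.0196 F2841
G01 X101.7934 Y85.5326
G01 X89.9132 Y85.5326
G01 X89.9132 Y98.0196
M5
G00 X98.9799 Y60.9664
M4 S837
G01 X101.2095 Y54.9404 F729
G01 X104.8979 Y39.9215
G01 X110.0449 Y15.9096
M5
G00 X36.6501 Y78.7650
M4 S837
G01 X129.5650 Y78.7650 F729
G01 X129.5650 Y59.0551
G01 X36.6501 Y59.0551
G01 X36.6501 Y78.7650
M5
G00 X145.2360 Y81.1066
M4 S396
G01 X133.7915 Y83.9957 F1567
G01 X132.2074 Y74.1726
G01 X140.4838 Y51.6372
M5
G00 X65.9678 Y19.4641
M4 S837
G01 X91.1035 Y34.8679 F729
G01 X129.4577 Y102.0767
G01 X65.9678 Y19.4641
M5
G00 X0.0000 Y0.0000

viewBox `0 0 191.1717 111.4510` with mm width/height → 1 unit = 1 mm. Flip: y_m = 111.4510 − y_svg.

**Shape 1** — `<path>` quadratic bezier, stroke `#0000ff` → cut (S837, F729). Control points (SVG): P0=(44.1927,77.0388), P1=(30.1824,45.2626), P2=(16.1120,49.4852); sampled at t=k/3. Machine vertices: (44.1927,34.4122) → (34.8458,51.5965) → (25.4856,60.7810) → (16.1120,61.9658). Open path.

**Shape 2** — `<line>` line segment, stroke `#ff00ff` → engrave (S180, F2841). Machine vertices: (179.6101,65.2597) → (25.6622,83.3122). Open path.

**Shape 3** — `<path>` cubic bezier, stroke `#000000` → score (S396, F1567). Control points (SVG): P0=(31.1064,21.8257), P1=(31.5166,27.6146), P2=(41.3652,67.3580), P3=(45.2616,69.1434); sampled at t=k/3. Machine vertices: (31.1064,89.6253) → (34.0927,75.1817) → (39.9512,54.0822) → (45.2616,42.3076). Open path.

**Shape 4** — `<polygon>` rectangle, stroke `#ff00ff` → engrave (S180, F2841). Machine vertices: (89.9132,98.0196) → (101.7934,98.0196) → (101.7934,85.5326) → (89.9132,85.5326) → (89.9132,98.0196). Closed: final G1 returns to the first vertex.

**Shape 5** — `<path>` quadratic bezier, stroke `#0000ff` → cut (S837, F729). Control points (SVG): P0=(98.9799,50.4846), P1=(101.2303,52.7789), P2=(110.0449,95.5414); sampled at t=k/3. Machine vertices: (98.9799,60.9664) → (101.2095,54.9404) → (104.8979,39.9215) → (110.0449,15.9096). Open path.

**Shape 6** — `<rect>` rectangle, stroke `#0000ff` → cut (S837, F729). Machine vertices: (36.6501,78.7650) → (129.5650,78.7650) → (129.5650,59.0551) → (36.6501,59.0551) → (36.6501,78.7650). Closed: final G1 returns to the first vertex.

**Shape 7** — `<path>` quadratic bezier, stroke `#000000` → score (S396, F1567). Control points (SVG): P0=(145.2360,30.3444), P1=(120.6739,16.4766), P2=(140.4838,59.8138); sampled at t=k/3. Machine vertices: (145.2360,81.1066) → (133.7915,83.9957) → (132.2074,74.1726) → (140.4838,51.6372). Open path.

**Shape 8** — `<path>` closed polygon, stroke `#0000ff` → cut (S837, F729). Machine vertices: (65.9678,19.4641) → (91.1035,34.8679) → (129.4577,102.0767) → (65.9678,19.4641). Closed: final G1 returns to the first vertex.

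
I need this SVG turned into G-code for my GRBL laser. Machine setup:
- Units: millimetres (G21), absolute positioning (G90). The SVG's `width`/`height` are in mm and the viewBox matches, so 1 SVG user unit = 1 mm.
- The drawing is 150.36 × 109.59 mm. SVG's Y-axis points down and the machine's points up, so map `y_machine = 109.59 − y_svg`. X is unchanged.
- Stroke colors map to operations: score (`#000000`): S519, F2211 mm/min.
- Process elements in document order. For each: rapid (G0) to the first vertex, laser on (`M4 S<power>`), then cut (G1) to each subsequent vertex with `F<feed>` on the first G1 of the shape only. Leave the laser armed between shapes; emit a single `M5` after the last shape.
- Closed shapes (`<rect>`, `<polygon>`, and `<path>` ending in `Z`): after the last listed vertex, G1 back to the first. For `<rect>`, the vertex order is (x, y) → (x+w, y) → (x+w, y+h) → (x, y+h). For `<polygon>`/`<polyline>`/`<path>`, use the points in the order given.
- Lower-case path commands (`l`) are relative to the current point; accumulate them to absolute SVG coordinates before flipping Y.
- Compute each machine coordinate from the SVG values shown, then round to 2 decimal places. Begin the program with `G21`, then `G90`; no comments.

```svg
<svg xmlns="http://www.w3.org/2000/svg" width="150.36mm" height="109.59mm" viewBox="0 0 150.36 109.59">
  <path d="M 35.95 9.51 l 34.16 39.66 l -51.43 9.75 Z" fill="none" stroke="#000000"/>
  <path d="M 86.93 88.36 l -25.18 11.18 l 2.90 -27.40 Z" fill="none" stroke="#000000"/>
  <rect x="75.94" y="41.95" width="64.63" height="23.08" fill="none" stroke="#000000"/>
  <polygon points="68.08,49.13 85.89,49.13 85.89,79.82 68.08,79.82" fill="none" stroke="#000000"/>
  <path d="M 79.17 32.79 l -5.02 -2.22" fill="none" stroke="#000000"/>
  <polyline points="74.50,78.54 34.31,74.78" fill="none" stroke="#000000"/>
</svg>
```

G21
G90
G0 X35.95 Y100.08
M4 S519
G1 X70.11 Y60.42 F2211
G1 X18.68 Y50.67
G1 X35.95 Y100.08
G0 X86.93 Y21.23
M4 S519
G1 X61.75 Y10.05 F2211
G1 X64.65 Y37.45
G1 X86.93 Y21.23
G0 X75.94 Y67.64
M4 S519
G1 X140.57 Y67.64 F2211
G1 X140.57 Y44.56
G1 X75.94 Y44.56
G1 X75.94 Y67.64
G0 X68.08 Y60.46
M4 S519
G1 X85.89 Y60.46 F2211
G1 X85.89 Y29.77
G1 X68.08 Y29.77
G1 X68.08 Y60.46
G0 X79.17 Y76.80
M4 S519
G1 X74.15 Y79.02 F2211
G0 X74.50 Y31.05
M4 S519
G1 X34.31 Y34.81 F2211
M5

1 u = 1 mm; y_m = 109.59 − y.

[1] `<path>` regular polygon, #000000→score S519 F2211: (35.95,100.08) → (70.11,60.42) → (18.68,50.67) → (35.95,100.08) (closed)

[2] `<path>` regular polygon, #000000→score S519 F2211: (86.93,21.23) → (61.75,10.05) → (64.65,37.45) → (86.93,21.23) (closed)

[3] `<rect>` rectangle, #000000→score S519 F2211: (75.94,67.64) → (140.57,67.64) → (140.57,44.56) → (75.94,44.56) → (75.94,67.64) (closed)

[4] `<polygon>` rectangle, #000000→score S519 F2211: (68.08,60.46) → (85.89,60.46) → (85.89,29.77) → (68.08,29.77) → (68.08,60.46) (closed)

[5] `<path>` line segment, #000000→score S519 F2211: (79.17,76.80) → (74.15,79.02)

[6] `<polyline>` line segment, #000000→score S519 F2211: (74.50,31.05) → (34.31,34.81)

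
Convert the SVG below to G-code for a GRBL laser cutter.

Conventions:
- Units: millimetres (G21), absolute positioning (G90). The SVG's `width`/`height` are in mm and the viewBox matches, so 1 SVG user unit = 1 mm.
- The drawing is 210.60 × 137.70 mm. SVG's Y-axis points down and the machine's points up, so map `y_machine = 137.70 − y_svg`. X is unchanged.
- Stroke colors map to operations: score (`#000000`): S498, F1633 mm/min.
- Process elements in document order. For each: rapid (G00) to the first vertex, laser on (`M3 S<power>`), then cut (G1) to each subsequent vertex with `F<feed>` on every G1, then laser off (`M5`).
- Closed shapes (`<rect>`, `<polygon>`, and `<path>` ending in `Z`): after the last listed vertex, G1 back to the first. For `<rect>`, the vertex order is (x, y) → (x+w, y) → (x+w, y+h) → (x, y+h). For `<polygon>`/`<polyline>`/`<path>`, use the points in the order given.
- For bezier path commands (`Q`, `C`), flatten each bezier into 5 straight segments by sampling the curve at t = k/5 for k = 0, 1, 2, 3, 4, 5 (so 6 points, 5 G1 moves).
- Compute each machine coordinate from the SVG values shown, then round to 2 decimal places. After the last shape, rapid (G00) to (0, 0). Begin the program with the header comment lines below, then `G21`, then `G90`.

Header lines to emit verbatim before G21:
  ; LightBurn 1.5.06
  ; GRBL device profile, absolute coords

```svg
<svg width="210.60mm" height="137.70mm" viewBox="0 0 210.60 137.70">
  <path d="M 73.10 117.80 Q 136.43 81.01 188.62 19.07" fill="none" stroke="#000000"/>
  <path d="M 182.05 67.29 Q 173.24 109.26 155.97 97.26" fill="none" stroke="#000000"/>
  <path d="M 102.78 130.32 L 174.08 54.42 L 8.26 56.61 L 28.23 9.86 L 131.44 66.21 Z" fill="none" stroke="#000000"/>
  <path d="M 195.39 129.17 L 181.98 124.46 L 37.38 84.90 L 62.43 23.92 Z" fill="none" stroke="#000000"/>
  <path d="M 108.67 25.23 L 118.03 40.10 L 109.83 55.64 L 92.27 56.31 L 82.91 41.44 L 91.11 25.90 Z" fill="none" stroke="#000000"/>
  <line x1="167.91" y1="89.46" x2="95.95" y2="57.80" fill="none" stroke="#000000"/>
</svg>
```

; LightBurn 1.5.06
; GRBL device profile, absolute coords
G21
G90
G00 X73.10 Y19.90
M3 S498
G1 X97.99 Y35.62 F1633
G1 X121.98 Y53.36 F1633
G1 X145.09 Y73.10 F1633
G1 X167.30 Y94.86 F1633
G1 X188.62 Y118.63 F1633
M5
G00 X182.05 Y70.41
M3 S498
G1 X178.19 Y55.78 F1633
G1 X173.65 Y45.47 F1633
G1 X168.43 Y39.48 F1633
G1 X162.54 Y37.80 F1633
G1 X155.97 Y40.44 F1633
M5
G00 X102.78 Y7.38
M3 S498
G1 X174.08 Y83.28 F1633
G1 X8.26 Y81.09 F1633
G1 X28.23 Y127.84 F1633
G1 X131.44 Y71.49 F1633
G1 X102.78 Y7.38 F1633
M5
G00 X195.39 Y8.53
M3 S498
G1 X181.98 Y13.24 F1633
G1 X37.38 Y52.80 F1633
G1 X62.43 Y113.78 F1633
G1 X195.39 Y8.53 F1633
M5
G00 X108.67 Y112.47
M3 S498
G1 X118.03 Y97.60 F1633
G1 X109.83 Y82.06 F1633
G1 X92.27 Y81.39 F1633
G1 X82.91 Y96.26 F1633
G1 X91.11 Y111.80 F1633
G1 X108.67 Y112.47 F1633
M5
G00 X167.91 Y48.24
M3 S498
G1 X95.95 Y79.90 F1633
M5
G00 X0.00 Y0.00

viewBox `0 0 210.60 137.70` with mm width/height → 1 unit = 1 mm. Flip: y_m = 137.70 − y_svg.

**Shape 1** — `<path>` quadratic bezier, stroke `#000000` → score (S498, F1633). Control points (SVG): P0=(73.10,117.80), P1=(136.43,81.01), P2=(188.62,19.07); sampled at t=k/5. Machine vertices: (73.10,19.90) → (97.99,35.62) → (121.98,53.36) → (145.09,73.10) → (167.30,94.86) → (188.62,118.63). Open path.

**Shape 2** — `<path>` quadratic bezier, stroke `#000000` → score (S498, F1633). Control points (SVG): P0=(182.05,67.29), P1=(173.24,109.26), P2=(155.97,97.26); sampled at t=k/5. Machine vertices: (182.05,70.41) → (178.19,55.78) → (173.65,45.47) → (168.43,39.48) → (162.54,37.80) → (155.97,40.44). Open path.

**Shape 3** — `<path>` closed polygon, stroke `#000000` → score (S498, F1633). Machine vertices: (102.78,7.38) → (174.08,83.28) → (8.26,81.09) → (28.23,127.84) → (131.44,71.49) → (102.78,7.38). Closed: final G1 returns to the first vertex.

**Shape 4** — `<path>` closed polygon, stroke `#000000` → score (S498, F1633). Machine vertices: (195.39,8.53) → (181.98,13.24) → (37.38,52.80) → (62.43,113.78) → (195.39,8.53). Closed: final G1 returns to the first vertex.

**Shape 5** — `<path>` regular polygon, stroke `#000000` → score (S498, F1633). Machine vertices: (108.67,112.47) → (118.03,97.60) → (109.83,82.06) → (92.27,81.39) → (82.91,96.26) → (91.11,111.80) → (108.67,112.47). Closed: final G1 returns to the first vertex.

**Shape 6** — `<line>` line segment, stroke `#000000` → score (S498, F1633). Machine vertices: (167.91,48.24) → (95.95,79.90). Open path.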